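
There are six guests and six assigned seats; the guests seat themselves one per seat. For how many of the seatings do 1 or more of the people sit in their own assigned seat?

# with exactly i fixed is C(6,i)·!(6-i); sum over i=1..6:
  i=1: C(6,1)·!5 = 6·44 = 264
  i=2: C(6,2)·!4 = 15·9 = 135
  i=3: C(6,3)·!3 = 20·2 = 40
  i=4: C(6,4)·!2 = 15·1 = 15
  i=5: C(6,5)·!1 = 6·0 = 0
  i=6: C(6,6)·!0 = 1·1 = 1
Total = 455.

455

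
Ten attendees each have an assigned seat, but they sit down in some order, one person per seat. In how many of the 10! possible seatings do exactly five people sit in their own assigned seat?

Pick the 5 fixed positions: C(10,5) = 252 ways.
The remaining 5 must be deranged: !5 = 44.
Total: 252 × 44 = 11088.

11088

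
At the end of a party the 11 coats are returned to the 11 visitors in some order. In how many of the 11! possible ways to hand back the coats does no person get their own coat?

14684570

Use !n = (n-1)(!(n-1) + !(n-2)).
!11 = 10·(1334961 + 133496) = 10·1468457 = 14684570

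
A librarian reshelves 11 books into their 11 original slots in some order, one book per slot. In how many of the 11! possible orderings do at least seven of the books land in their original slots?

3356

Sum C(11,i)·!(11-i) for i = 7..11:
  i=7: C(11,7)·!4 = 330·9 = 2970
  i=8: C(11,8)·!3 = 165·2 = 330
  i=9: C(11,9)·!2 = 55·1 = 55
  i=10: C(11,10)·!1 = 11·0 = 0
  i=11: C(11,11)·!0 = 1·1 = 1
Total = 3356.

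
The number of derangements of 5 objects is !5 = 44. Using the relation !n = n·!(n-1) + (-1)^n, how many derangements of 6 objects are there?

265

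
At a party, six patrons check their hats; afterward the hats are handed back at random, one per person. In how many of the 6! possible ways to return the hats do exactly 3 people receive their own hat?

40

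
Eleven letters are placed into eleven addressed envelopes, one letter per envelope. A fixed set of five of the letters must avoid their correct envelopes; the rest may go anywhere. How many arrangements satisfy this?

25022880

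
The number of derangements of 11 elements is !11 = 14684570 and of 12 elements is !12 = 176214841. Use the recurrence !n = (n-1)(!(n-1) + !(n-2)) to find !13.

!13 = (13-1)·(!12 + !11) = 12·(176214841 + 14684570) = 12·190899411 = 2290792932.

2290792932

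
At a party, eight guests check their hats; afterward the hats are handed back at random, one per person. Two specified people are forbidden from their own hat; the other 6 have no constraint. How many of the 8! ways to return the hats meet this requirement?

30960

Let A_j be the event that the j-th constrained one is fixed. By inclusion-exclusion over the 2 events:
Σ_{j=0}^{2} (-1)^j C(2,j)(8-j)!
= C(2,0)·8! - C(2,1)·7! + C(2,2)·6!
= 40320 - 10080 + 720
= 30960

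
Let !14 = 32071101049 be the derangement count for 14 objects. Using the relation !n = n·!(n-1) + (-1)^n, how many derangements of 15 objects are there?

!15 = 15·32071101049 - 1 = 481066515734.

481066515734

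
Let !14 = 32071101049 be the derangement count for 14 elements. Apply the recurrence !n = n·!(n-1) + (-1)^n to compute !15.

!15 = 15·32071101049 - 1 = 481066515734.

481066515734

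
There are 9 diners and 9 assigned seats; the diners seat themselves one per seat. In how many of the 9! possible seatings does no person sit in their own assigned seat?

By inclusion-exclusion, !9 = Σ (-1)^k · 9!/k! for k=0..9
= 9! - 9!/1! + 9!/2! - 9!/3! + 9!/4! - 9!/5! + 9!/6! - 9!/7! + 9!/8! - 9!/9!
= 362880 - 362880 + 181440 - 60480 + 15120 - 3024 + 504 - 72 + 9 - 1
= 133496

133496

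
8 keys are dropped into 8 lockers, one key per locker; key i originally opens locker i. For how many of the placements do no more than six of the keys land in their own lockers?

# with exactly i fixed is C(8,i)·!(8-i); sum over i=0..6:
  i=0: C(8,0)·!8 = 1·14833 = 14833
  i=1: C(8,1)·!7 = 8·1854 = 14832
  i=2: C(8,2)·!6 = 28·265 = 7420
  i=3: C(8,3)·!5 = 56·44 = 2464
  i=4: C(8,4)·!4 = 70·9 = 630
  i=5: C(8,5)·!3 = 56·2 = 112
  i=6: C(8,6)·!2 = 28·1 = 28
Total = 40319.

40319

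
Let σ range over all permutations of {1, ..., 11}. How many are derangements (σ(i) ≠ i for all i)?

14684570

Use !n = n·!(n-1) + (-1)^n.
!11 = 11·1334961 - 1 = 14684570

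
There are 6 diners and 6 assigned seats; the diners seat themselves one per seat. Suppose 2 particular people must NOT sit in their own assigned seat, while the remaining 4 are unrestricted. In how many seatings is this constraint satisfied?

Let A_j be the event that the j-th constrained one is fixed. By inclusion-exclusion over the 2 events:
Σ_{j=0}^{2} (-1)^j C(2,j)(6-j)!
= C(2,0)·6! - C(2,1)·5! + C(2,2)·4!
= 720 - 240 + 24
= 504

504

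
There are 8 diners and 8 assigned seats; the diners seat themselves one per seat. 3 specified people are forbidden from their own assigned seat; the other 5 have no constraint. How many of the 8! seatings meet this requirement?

27240

Let A_j be the event that the j-th constrained one is fixed. By inclusion-exclusion over the 3 events:
Σ_{j=0}^{3} (-1)^j C(3,j)(8-j)!
= C(3,0)·8! - C(3,1)·7! + C(3,2)·6! - C(3,3)·5!
= 40320 - 15120 + 2160 - 120
= 27240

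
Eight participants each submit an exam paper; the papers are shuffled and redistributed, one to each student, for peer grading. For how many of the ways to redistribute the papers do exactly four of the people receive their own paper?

Pick the 4 fixed positions: C(8,4) = 70 ways.
The other 4 form a derangement: !4 = 9.
Total: 70 × 9 = 630.

630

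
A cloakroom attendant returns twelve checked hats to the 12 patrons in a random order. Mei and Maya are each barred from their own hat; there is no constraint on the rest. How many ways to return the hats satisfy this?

402796800

Let A_j be the event that the j-th constrained one is fixed. By inclusion-exclusion over the 2 events:
Σ_{j=0}^{2} (-1)^j C(2,j)(12-j)!
= C(2,0)·12! - C(2,1)·11! + C(2,2)·10!
= 479001600 - 79833600 + 3628800
= 402796800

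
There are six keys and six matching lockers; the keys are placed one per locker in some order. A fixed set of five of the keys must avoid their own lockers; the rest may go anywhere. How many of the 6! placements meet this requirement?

Inclusion-exclusion on the 5 forbidden self-matches:
Σ_{j=0}^{5} (-1)^j C(5,j)(6-j)!
= C(5,0)·6! - C(5,1)·5! + C(5,2)·4! - C(5,3)·3! + C(5,4)·2! - C(5,5)·1!
= 720 - 600 + 240 - 60 + 10 - 1
= 309

309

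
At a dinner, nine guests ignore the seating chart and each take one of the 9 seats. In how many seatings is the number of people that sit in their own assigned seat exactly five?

1134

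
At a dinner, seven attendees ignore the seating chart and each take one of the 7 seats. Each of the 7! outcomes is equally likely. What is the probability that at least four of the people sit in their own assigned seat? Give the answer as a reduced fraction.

23/1260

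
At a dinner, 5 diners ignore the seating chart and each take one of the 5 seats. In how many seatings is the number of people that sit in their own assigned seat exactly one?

45

Pick the single fixed position: C(5,1) = 5 ways.
The other 4 form a derangement: !4 = 9.
Total: 5 × 9 = 45.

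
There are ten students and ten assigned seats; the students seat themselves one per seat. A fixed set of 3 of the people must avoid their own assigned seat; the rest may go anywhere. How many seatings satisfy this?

Let A_j be the event that the j-th constrained one is fixed. By inclusion-exclusion over the 3 events:
Σ_{j=0}^{3} (-1)^j C(3,j)(10-j)!
= C(3,0)·10! - C(3,1)·9! + C(3,2)·8! - C(3,3)·7!
= 3628800 - 1088640 + 120960 - 5040
= 2656080

2656080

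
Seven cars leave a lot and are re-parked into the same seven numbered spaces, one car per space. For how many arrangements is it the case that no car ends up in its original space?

1854

Recurrence: !7 = 7·!6 + (-1)^7.
!7 = 7·265 - 1 = 1854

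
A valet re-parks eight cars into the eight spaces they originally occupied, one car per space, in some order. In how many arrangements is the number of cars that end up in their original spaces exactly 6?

28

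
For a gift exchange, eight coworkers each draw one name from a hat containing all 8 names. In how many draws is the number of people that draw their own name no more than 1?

# with exactly i fixed is C(8,i)·!(8-i); sum over i=0..1:
  i=0: C(8,0)·!8 = 1·14833 = 14833
  i=1: C(8,1)·!7 = 8·1854 = 14832
Total = 29665.

29665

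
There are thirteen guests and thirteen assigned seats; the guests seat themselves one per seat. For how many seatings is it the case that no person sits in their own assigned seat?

The subfactorial !13 = [13!/e] (nearest integer).
13! = 6227020800, and 6227020800/e ≈ 2290792932.07, so !13 = 2290792932.

2290792932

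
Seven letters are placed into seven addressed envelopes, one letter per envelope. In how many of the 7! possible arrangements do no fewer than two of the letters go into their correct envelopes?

1331

# with exactly i fixed is C(7,i)·!(7-i); sum over i=2..7:
  i=2: C(7,2)·!5 = 21·44 = 924
  i=3: C(7,3)·!4 = 35·9 = 315
  i=4: C(7,4)·!3 = 35·2 = 70
  i=5: C(7,5)·!2 = 21·1 = 21
  i=6: C(7,6)·!1 = 7·0 = 0
  i=7: C(7,7)·!0 = 1·1 = 1
Total = 1331.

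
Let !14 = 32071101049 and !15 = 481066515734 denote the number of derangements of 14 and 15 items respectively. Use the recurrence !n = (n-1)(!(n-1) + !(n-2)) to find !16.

7697064251745

!16 = (16-1)·(!15 + !14) = 15·(481066515734 + 32071101049) = 15·513137616783 = 7697064251745.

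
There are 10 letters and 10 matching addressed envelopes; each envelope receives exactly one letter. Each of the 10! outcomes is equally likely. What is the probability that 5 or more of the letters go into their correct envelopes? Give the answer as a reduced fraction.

829/226800

Favorable outcomes: Σ_{i≥5} C(10,i)·!(10-i) = 252·44 + 210·9 + 120·2 + 45·1 + 10·0 + 1·1 = 13264.
Total outcomes: 10! = 3628800.
Probability = 13264/3628800 = 829/226800.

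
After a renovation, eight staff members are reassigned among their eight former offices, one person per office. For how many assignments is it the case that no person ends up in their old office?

14833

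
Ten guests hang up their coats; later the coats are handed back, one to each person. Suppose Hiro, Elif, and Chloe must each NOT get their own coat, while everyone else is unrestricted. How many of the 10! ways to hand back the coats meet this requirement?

2656080

Let A_j be the event that the j-th constrained one is fixed. By inclusion-exclusion over the 3 events:
Σ_{j=0}^{3} (-1)^j C(3,j)(10-j)!
= C(3,0)·10! - C(3,1)·9! + C(3,2)·8! - C(3,3)·7!
= 3628800 - 1088640 + 120960 - 5040
= 2656080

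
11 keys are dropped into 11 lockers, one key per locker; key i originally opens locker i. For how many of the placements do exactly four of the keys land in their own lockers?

Choose which 4 of the 11 are fixed: C(11,4) = 330.
The other 7 form a derangement: !7 = 1854.
Total: 330 × 1854 = 611820.

611820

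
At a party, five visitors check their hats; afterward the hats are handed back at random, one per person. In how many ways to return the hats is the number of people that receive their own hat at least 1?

76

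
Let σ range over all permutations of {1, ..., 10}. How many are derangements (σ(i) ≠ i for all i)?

1334961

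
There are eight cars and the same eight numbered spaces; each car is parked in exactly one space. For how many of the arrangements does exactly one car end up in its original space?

14832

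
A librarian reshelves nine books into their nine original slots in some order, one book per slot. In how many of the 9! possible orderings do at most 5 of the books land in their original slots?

Sum C(9,i)·!(9-i) for i = 0..5:
  i=0: C(9,0)·!9 = 1·133496 = 133496
  i=1: C(9,1)·!8 = 9·14833 = 133497
  i=2: C(9,2)·!7 = 36·1854 = 66744
  i=3: C(9,3)·!6 = 84·265 = 22260
  i=4: C(9,4)·!5 = 126·44 = 5544
  i=5: C(9,5)·!4 = 126·9 = 1134
Total = 362675.

362675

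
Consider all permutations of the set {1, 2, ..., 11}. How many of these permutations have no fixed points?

14684570

By inclusion-exclusion, !11 = Σ (-1)^k · 11!/k! for k=0..11
= 11! - 11!/1! + 11!/2! - 11!/3! + 11!/4! - 11!/5! + 11!/6! - 11!/7! + 11!/8! - 11!/9! + 11!/10! - 11!/11!
= 39916800 - 39916800 + 19958400 - 6652800 + 1663200 - 332640 + 55440 - 7920 + 990 - 110 + 11 - 1
= 14684570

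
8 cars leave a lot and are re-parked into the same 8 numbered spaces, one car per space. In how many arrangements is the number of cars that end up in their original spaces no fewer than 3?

3235

Sum C(8,i)·!(8-i) for i = 3..8:
  i=3: C(8,3)·!5 = 56·44 = 2464
  i=4: C(8,4)·!4 = 70·9 = 630
  i=5: C(8,5)·!3 = 56·2 = 112
  i=6: C(8,6)·!2 = 28·1 = 28
  i=7: C(8,7)·!1 = 8·0 = 0
  i=8: C(8,8)·!0 = 1·1 = 1
Total = 3235.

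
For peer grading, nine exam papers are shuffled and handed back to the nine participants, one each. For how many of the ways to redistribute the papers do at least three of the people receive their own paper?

29143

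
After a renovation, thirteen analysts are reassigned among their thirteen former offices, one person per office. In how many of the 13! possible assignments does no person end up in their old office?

!13 = 13! · Σ_{k=0}^{13} (-1)^k/k!
= 13! - 13!/1! + 13!/2! - 13!/3! + 13!/4! - 13!/5! + 13!/6! - 13!/7! + 13!/8! - 13!/9! + 13!/10! - 13!/11! + 13!/12! - 13!/13!
= 6227020800 - 6227020800 + 3113510400 - 1037836800 + 259459200 - 51891840 + 8648640 - 1235520 + 154440 - 17160 + 1716 - 156 + 13 - 1
= 2290792932

2290792932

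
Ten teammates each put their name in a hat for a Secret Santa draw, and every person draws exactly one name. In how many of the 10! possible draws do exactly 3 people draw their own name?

222480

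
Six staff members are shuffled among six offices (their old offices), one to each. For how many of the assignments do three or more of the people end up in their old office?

Sum C(6,i)·!(6-i) for i = 3..6:
  i=3: C(6,3)·!3 = 20·2 = 40
  i=4: C(6,4)·!2 = 15·1 = 15
  i=5: C(6,5)·!1 = 6·0 = 0
  i=6: C(6,6)·!0 = 1·1 = 1
Total = 56.

56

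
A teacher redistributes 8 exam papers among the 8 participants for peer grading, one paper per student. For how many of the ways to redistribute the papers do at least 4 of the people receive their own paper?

771

# with exactly i fixed is C(8,i)·!(8-i); sum over i=4..8:
  i=4: C(8,4)·!4 = 70·9 = 630
  i=5: C(8,5)·!3 = 56·2 = 112
  i=6: C(8,6)·!2 = 28·1 = 28
  i=7: C(8,7)·!1 = 8·0 = 0
  i=8: C(8,8)·!0 = 1·1 = 1
Total = 771.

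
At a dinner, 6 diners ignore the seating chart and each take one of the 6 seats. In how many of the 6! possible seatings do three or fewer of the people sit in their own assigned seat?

704

Sum C(6,i)·!(6-i) for i = 0..3:
  i=0: C(6,0)·!6 = 1·265 = 265
  i=1: C(6,1)·!5 = 6·44 = 264
  i=2: C(6,2)·!4 = 15·9 = 135
  i=3: C(6,3)·!3 = 20·2 = 40
Total = 704.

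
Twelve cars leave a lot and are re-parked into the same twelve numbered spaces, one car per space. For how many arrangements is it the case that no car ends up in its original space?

176214841

The number of derangements of 12 is !12 = Σ_{k=0}^{12} (-1)^k·12!/k!
= 12! - 12!/1! + 12!/2! - 12!/3! + 12!/4! - 12!/5! + 12!/6! - 12!/7! + 12!/8! - 12!/9! + 12!/10! - 12!/11! + 12!/12!
= 479001600 - 479001600 + 239500800 - 79833600 + 19958400 - 3991680 + 665280 - 95040 + 11880 - 1320 + 132 - 12 + 1
= 176214841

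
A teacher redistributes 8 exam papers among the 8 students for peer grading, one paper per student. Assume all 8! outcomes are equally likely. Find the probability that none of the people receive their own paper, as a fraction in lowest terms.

Favorable outcomes: !8 = 14833.
Total outcomes: 8! = 40320.
Probability = 14833/40320 = 2119/5760.

2119/5760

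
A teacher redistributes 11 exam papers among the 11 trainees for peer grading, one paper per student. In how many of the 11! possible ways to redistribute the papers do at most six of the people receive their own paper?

39913444

# with exactly i fixed is C(11,i)·!(11-i); sum over i=0..6:
  i=0: C(11,0)·!11 = 1·14684570 = 14684570
  i=1: C(11,1)·!10 = 11·1334961 = 14684571
  i=2: C(11,2)·!9 = 55·133496 = 7342280
  i=3: C(11,3)·!8 = 165·14833 = 2447445
  i=4: C(11,4)·!7 = 330·1854 = 611820
  i=5: C(11,5)·!6 = 462·265 = 122430
  i=6: C(11,6)·!5 = 462·44 = 20328
Total = 39913444.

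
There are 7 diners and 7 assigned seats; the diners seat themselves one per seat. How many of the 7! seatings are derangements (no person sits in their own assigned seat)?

1854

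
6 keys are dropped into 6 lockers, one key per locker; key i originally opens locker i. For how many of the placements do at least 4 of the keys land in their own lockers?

Sum C(6,i)·!(6-i) for i = 4..6:
  i=4: C(6,4)·!2 = 15·1 = 15
  i=5: C(6,5)·!1 = 6·0 = 0
  i=6: C(6,6)·!0 = 1·1 = 1
Total = 16.

16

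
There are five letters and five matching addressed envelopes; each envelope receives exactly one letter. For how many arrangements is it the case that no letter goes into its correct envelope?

Recurrence: !5 = 5·!4 + (-1)^5.
!5 = 5·9 - 1 = 44

44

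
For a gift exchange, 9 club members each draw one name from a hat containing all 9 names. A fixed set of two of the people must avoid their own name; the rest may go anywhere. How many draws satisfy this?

287280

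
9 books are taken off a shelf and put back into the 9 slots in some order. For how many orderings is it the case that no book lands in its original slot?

133496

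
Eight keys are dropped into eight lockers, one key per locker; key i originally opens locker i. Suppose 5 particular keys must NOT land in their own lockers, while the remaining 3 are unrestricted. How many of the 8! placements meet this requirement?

21234

Let A_j be the event that the j-th constrained one is fixed. By inclusion-exclusion over the 5 events:
Σ_{j=0}^{5} (-1)^j C(5,j)(8-j)!
= C(5,0)·8! - C(5,1)·7! + C(5,2)·6! - C(5,3)·5! + C(5,4)·4! - C(5,5)·3!
= 40320 - 25200 + 7200 - 1200 + 120 - 6
= 21234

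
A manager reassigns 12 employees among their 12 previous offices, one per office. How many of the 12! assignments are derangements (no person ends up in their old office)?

The number of derangements of 12 is !12 = Σ_{k=0}^{12} (-1)^k·12!/k!
= 12! - 12!/1! + 12!/2! - 12!/3! + 12!/4! - 12!/5! + 12!/6! - 12!/7! + 12!/8! - 12!/9! + 12!/10! - 12!/11! + 12!/12!
= 479001600 - 479001600 + 239500800 - 79833600 + 19958400 - 3991680 + 665280 - 95040 + 11880 - 1320 + 132 - 12 + 1
= 176214841

176214841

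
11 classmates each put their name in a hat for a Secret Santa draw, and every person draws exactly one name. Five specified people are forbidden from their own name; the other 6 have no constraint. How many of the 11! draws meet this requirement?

25022880

Let A_j be the event that the j-th constrained one is fixed. By inclusion-exclusion over the 5 events:
Σ_{j=0}^{5} (-1)^j C(5,j)(11-j)!
= C(5,0)·11! - C(5,1)·10! + C(5,2)·9! - C(5,3)·8! + C(5,4)·7! - C(5,5)·6!
= 39916800 - 18144000 + 3628800 - 403200 + 25200 - 720
= 25022880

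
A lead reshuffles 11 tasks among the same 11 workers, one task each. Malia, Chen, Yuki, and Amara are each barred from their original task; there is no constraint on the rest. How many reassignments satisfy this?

27422640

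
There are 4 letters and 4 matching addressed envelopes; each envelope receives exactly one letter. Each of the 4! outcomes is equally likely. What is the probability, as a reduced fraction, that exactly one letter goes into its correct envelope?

Favorable outcomes: C(4,1)·!3 = 4·2 = 8.
Total outcomes: 4! = 24.
Probability = 8/24 = 1/3.

1/3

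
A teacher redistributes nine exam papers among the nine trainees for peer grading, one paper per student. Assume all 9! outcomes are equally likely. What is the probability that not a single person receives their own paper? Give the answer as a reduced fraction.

Favorable outcomes: !9 = 133496.
Total outcomes: 9! = 362880.
Probability = 133496/362880 = 16687/45360.

16687/45360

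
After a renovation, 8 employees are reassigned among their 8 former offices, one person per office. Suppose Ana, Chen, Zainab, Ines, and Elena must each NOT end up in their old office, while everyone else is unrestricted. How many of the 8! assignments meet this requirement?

Let A_j be the event that the j-th constrained one is fixed. By inclusion-exclusion over the 5 events:
Σ_{j=0}^{5} (-1)^j C(5,j)(8-j)!
= C(5,0)·8! - C(5,1)·7! + C(5,2)·6! - C(5,3)·5! + C(5,4)·4! - C(5,5)·3!
= 40320 - 25200 + 7200 - 1200 + 120 - 6
= 21234

21234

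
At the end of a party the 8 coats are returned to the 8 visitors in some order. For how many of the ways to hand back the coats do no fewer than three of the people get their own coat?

3235

# with exactly i fixed is C(8,i)·!(8-i); sum over i=3..8:
  i=3: C(8,3)·!5 = 56·44 = 2464
  i=4: C(8,4)·!4 = 70·9 = 630
  i=5: C(8,5)·!3 = 56·2 = 112
  i=6: C(8,6)·!2 = 28·1 = 28
  i=7: C(8,7)·!1 = 8·0 = 0
  i=8: C(8,8)·!0 = 1·1 = 1
Total = 3235.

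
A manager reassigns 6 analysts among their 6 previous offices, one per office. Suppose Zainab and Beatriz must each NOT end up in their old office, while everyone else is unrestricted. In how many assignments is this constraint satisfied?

Inclusion-exclusion on the 2 forbidden self-matches:
Σ_{j=0}^{2} (-1)^j C(2,j)(6-j)!
= C(2,0)·6! - C(2,1)·5! + C(2,2)·4!
= 720 - 240 + 24
= 504

504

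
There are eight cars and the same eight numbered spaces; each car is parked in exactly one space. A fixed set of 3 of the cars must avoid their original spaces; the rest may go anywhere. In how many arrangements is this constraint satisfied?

27240

Inclusion-exclusion on the 3 forbidden self-matches:
Σ_{j=0}^{3} (-1)^j C(3,j)(8-j)!
= C(3,0)·8! - C(3,1)·7! + C(3,2)·6! - C(3,3)·5!
= 40320 - 15120 + 2160 - 120
= 27240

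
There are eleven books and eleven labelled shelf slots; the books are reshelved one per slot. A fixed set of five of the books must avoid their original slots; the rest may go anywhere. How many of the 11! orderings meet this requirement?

Let A_j be the event that the j-th constrained one is fixed. By inclusion-exclusion over the 5 events:
Σ_{j=0}^{5} (-1)^j C(5,j)(11-j)!
= C(5,0)·11! - C(5,1)·10! + C(5,2)·9! - C(5,3)·8! + C(5,4)·7! - C(5,5)·6!
= 39916800 - 18144000 + 3628800 - 403200 + 25200 - 720
= 25022880

25022880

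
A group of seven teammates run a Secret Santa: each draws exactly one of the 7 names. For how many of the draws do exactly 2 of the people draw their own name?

Pick the 2 fixed positions: C(7,2) = 21 ways.
The remaining 5 must be deranged: !5 = 44.
Total: 21 × 44 = 924.

924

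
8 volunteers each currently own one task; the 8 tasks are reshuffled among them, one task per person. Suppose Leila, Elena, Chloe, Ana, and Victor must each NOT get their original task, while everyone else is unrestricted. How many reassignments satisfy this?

21234

Inclusion-exclusion on the 5 forbidden self-matches:
Σ_{j=0}^{5} (-1)^j C(5,j)(8-j)!
= C(5,0)·8! - C(5,1)·7! + C(5,2)·6! - C(5,3)·5! + C(5,4)·4! - C(5,5)·3!
= 40320 - 25200 + 7200 - 1200 + 120 - 6
= 21234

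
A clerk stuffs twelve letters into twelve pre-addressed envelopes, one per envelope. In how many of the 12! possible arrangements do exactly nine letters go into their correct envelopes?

440

Choose which 9 of the 12 are fixed: C(12,9) = 220.
The other 3 form a derangement: !3 = 2.
Total: 220 × 2 = 440.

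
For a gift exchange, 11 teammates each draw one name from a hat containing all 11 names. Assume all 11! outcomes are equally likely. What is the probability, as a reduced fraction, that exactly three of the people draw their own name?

Favorable outcomes: C(11,3)·!8 = 165·14833 = 2447445.
Total outcomes: 11! = 39916800.
Probability = 2447445/39916800 = 2119/34560.

2119/34560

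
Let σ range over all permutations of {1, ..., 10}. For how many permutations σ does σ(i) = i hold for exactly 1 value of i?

1334960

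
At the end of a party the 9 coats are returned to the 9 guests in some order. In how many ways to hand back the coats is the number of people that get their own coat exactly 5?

1134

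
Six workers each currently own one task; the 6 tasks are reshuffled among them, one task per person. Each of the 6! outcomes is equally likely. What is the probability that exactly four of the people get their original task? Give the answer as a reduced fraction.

1/48

Favorable outcomes: C(6,4)·!2 = 15·1 = 15.
Total outcomes: 6! = 720.
Probability = 15/720 = 1/48.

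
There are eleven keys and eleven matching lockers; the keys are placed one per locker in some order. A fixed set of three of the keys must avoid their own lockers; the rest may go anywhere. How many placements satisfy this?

30078720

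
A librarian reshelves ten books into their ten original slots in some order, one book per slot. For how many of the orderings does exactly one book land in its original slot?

1334960

Pick the single fixed position: C(10,1) = 10 ways.
The other 9 form a derangement: !9 = 133496.
Total: 10 × 133496 = 1334960.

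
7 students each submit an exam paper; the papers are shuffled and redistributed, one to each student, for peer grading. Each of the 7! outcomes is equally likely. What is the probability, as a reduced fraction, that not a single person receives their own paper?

Favorable outcomes: !7 = 1854.
Total outcomes: 7! = 5040.
Probability = 1854/5040 = 103/280.

103/280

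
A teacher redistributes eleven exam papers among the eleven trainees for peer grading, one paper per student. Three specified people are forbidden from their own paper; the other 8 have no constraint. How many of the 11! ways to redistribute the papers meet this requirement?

Let A_j be the event that the j-th constrained one is fixed. By inclusion-exclusion over the 3 events:
Σ_{j=0}^{3} (-1)^j C(3,j)(11-j)!
= C(3,0)·11! - C(3,1)·10! + C(3,2)·9! - C(3,3)·8!
= 39916800 - 10886400 + 1088640 - 40320
= 30078720

30078720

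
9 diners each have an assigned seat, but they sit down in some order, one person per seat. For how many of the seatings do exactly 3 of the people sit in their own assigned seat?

22260

Pick the 3 fixed positions: C(9,3) = 84 ways.
The other 6 form a derangement: !6 = 265.
Total: 84 × 265 = 22260.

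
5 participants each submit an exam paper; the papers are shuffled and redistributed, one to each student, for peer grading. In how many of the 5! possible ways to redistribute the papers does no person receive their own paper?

44

By inclusion-exclusion, !5 = Σ (-1)^k · 5!/k! for k=0..5
= 5! - 5!/1! + 5!/2! - 5!/3! + 5!/4! - 5!/5!
= 120 - 120 + 60 - 20 + 5 - 1
= 44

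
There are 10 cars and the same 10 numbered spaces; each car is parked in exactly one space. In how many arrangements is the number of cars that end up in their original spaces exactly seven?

240

Pick the 7 fixed positions: C(10,7) = 120 ways.
The other 3 form a derangement: !3 = 2.
Total: 120 × 2 = 240.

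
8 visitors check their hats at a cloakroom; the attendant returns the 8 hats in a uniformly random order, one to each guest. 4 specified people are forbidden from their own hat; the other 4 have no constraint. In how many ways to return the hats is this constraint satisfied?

Let A_j be the event that the j-th constrained one is fixed. By inclusion-exclusion over the 4 events:
Σ_{j=0}^{4} (-1)^j C(4,j)(8-j)!
= C(4,0)·8! - C(4,1)·7! + C(4,2)·6! - C(4,3)·5! + C(4,4)·4!
= 40320 - 20160 + 4320 - 480 + 24
= 24024

24024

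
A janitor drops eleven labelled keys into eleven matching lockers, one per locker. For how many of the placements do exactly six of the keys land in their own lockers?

Choose which 6 of the 11 are fixed: C(11,6) = 462.
The remaining 5 must be deranged: !5 = 44.
Total: 462 × 44 = 20328.

20328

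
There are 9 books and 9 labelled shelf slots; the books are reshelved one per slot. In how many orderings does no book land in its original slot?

133496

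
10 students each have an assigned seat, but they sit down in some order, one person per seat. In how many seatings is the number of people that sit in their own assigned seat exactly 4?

55650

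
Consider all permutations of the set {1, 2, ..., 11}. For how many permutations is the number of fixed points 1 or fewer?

29369141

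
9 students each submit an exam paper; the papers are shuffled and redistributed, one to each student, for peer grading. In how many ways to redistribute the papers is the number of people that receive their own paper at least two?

95887

# with exactly i fixed is C(9,i)·!(9-i); sum over i=2..9:
  i=2: C(9,2)·!7 = 36·1854 = 66744
  i=3: C(9,3)·!6 = 84·265 = 22260
  i=4: C(9,4)·!5 = 126·44 = 5544
  i=5: C(9,5)·!4 = 126·9 = 1134
  i=6: C(9,6)·!3 = 84·2 = 168
  i=7: C(9,7)·!2 = 36·1 = 36
  i=8: C(9,8)·!1 = 9·0 = 0
  i=9: C(9,9)·!0 = 1·1 = 1
Total = 95887.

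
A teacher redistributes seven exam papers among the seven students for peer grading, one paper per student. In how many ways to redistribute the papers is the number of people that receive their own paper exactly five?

21

Choose which 5 of the 7 are fixed: C(7,5) = 21.
The other 2 form a derangement: !2 = 1.
Total: 21 × 1 = 21.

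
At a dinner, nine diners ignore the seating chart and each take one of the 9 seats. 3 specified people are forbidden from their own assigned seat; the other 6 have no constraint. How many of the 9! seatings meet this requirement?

Inclusion-exclusion on the 3 forbidden self-matches:
Σ_{j=0}^{3} (-1)^j C(3,j)(9-j)!
= C(3,0)·9! - C(3,1)·8! + C(3,2)·7! - C(3,3)·6!
= 362880 - 120960 + 15120 - 720
= 256320

256320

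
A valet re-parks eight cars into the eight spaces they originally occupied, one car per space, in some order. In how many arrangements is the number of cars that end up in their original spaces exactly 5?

112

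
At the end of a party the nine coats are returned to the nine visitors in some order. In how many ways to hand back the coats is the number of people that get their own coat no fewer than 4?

Sum C(9,i)·!(9-i) for i = 4..9:
  i=4: C(9,4)·!5 = 126·44 = 5544
  i=5: C(9,5)·!4 = 126·9 = 1134
  i=6: C(9,6)·!3 = 84·2 = 168
  i=7: C(9,7)·!2 = 36·1 = 36
  i=8: C(9,8)·!1 = 9·0 = 0
  i=9: C(9,9)·!0 = 1·1 = 1
Total = 6883.

6883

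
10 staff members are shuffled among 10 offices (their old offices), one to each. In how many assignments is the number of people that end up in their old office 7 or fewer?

Sum C(10,i)·!(10-i) for i = 0..7:
  i=0: C(10,0)·!10 = 1·1334961 = 1334961
  i=1: C(10,1)·!9 = 10·133496 = 1334960
  i=2: C(10,2)·!8 = 45·14833 = 667485
  i=3: C(10,3)·!7 = 120·1854 = 222480
  i=4: C(10,4)·!6 = 210·265 = 55650
  i=5: C(10,5)·!5 = 252·44 = 11088
  i=6: C(10,6)·!4 = 210·9 = 1890
  i=7: C(10,7)·!3 = 120·2 = 240
Total = 3628754.

3628754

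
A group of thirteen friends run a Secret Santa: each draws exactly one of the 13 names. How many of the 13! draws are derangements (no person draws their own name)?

By inclusion-exclusion, !13 = Σ (-1)^k · 13!/k! for k=0..13
= 13! - 13!/1! + 13!/2! - 13!/3! + 13!/4! - 13!/5! + 13!/6! - 13!/7! + 13!/8! - 13!/9! + 13!/10! - 13!/11! + 13!/12! - 13!/13!
= 6227020800 - 6227020800 + 3113510400 - 1037836800 + 259459200 - 51891840 + 8648640 - 1235520 + 154440 - 17160 + 1716 - 156 + 13 - 1
= 2290792932

2290792932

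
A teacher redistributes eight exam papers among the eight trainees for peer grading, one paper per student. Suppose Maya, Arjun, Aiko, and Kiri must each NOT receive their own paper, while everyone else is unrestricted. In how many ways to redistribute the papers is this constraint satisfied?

Inclusion-exclusion on the 4 forbidden self-matches:
Σ_{j=0}^{4} (-1)^j C(4,j)(8-j)!
= C(4,0)·8! - C(4,1)·7! + C(4,2)·6! - C(4,3)·5! + C(4,4)·4!
= 40320 - 20160 + 4320 - 480 + 24
= 24024

24024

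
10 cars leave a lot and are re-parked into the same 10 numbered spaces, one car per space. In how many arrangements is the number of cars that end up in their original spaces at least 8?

# with exactly i fixed is C(10,i)·!(10-i); sum over i=8..10:
  i=8: C(10,8)·!2 = 45·1 = 45
  i=9: C(10,9)·!1 = 10·0 = 0
  i=10: C(10,10)·!0 = 1·1 = 1
Total = 46.

46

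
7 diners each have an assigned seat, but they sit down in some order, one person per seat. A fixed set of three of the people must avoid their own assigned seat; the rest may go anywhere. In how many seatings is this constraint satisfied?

3216

Inclusion-exclusion on the 3 forbidden self-matches:
Σ_{j=0}^{3} (-1)^j C(3,j)(7-j)!
= C(3,0)·7! - C(3,1)·6! + C(3,2)·5! - C(3,3)·4!
= 5040 - 2160 + 360 - 24
= 3216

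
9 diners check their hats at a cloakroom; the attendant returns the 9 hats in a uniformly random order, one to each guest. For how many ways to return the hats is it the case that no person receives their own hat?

133496

!9 is the nearest integer to 9!/e.
9! = 362880, and 362880/e ≈ 133496.09, so !9 = 133496.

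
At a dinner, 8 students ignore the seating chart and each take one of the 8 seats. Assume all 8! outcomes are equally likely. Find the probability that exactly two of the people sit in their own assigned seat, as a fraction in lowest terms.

53/288

Favorable outcomes: C(8,2)·!6 = 28·265 = 7420.
Total outcomes: 8! = 40320.
Probability = 7420/40320 = 53/288.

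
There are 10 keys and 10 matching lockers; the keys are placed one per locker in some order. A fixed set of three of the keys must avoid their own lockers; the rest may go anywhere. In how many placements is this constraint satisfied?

Inclusion-exclusion on the 3 forbidden self-matches:
Σ_{j=0}^{3} (-1)^j C(3,j)(10-j)!
= C(3,0)·10! - C(3,1)·9! + C(3,2)·8! - C(3,3)·7!
= 3628800 - 1088640 + 120960 - 5040
= 2656080

2656080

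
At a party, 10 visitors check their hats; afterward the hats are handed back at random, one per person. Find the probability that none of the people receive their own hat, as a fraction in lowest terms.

Favorable outcomes: !10 = 1334961.
Total outcomes: 10! = 3628800.
Probability = 1334961/3628800 = 16481/44800.

16481/44800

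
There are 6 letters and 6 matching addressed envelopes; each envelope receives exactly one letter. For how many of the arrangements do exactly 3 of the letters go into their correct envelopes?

40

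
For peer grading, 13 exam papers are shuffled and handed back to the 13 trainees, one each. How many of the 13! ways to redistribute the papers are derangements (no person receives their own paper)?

By inclusion-exclusion, !13 = Σ (-1)^k · 13!/k! for k=0..13
= 13! - 13!/1! + 13!/2! - 13!/3! + 13!/4! - 13!/5! + 13!/6! - 13!/7! + 13!/8! - 13!/9! + 13!/10! - 13!/11! + 13!/12! - 13!/13!
= 6227020800 - 6227020800 + 3113510400 - 1037836800 + 259459200 - 51891840 + 8648640 - 1235520 + 154440 - 17160 + 1716 - 156 + 13 - 1
= 2290792932

2290792932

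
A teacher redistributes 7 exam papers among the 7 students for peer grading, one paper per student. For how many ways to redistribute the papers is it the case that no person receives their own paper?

The subfactorial !7 = [7!/e] (nearest integer).
7! = 5040, and 5040/e ≈ 1854.11, so !7 = 1854.

1854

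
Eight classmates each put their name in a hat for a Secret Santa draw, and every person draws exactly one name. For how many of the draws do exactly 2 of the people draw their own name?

Pick the 2 fixed positions: C(8,2) = 28 ways.
The remaining 6 must be deranged: !6 = 265.
Total: 28 × 265 = 7420.

7420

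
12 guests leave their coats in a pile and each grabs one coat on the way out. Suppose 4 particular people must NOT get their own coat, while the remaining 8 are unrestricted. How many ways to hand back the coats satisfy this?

339696000

Inclusion-exclusion on the 4 forbidden self-matches:
Σ_{j=0}^{4} (-1)^j C(4,j)(12-j)!
= C(4,0)·12! - C(4,1)·11! + C(4,2)·10! - C(4,3)·9! + C(4,4)·8!
= 479001600 - 159667200 + 21772800 - 1451520 + 40320
= 339696000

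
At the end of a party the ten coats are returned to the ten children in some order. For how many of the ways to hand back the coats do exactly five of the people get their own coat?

Pick the 5 fixed positions: C(10,5) = 252 ways.
The remaining 5 must be deranged: !5 = 44.
Total: 252 × 44 = 11088.

11088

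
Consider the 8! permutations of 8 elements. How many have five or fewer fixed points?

40291

Sum C(8,i)·!(8-i) for i = 0..5:
  i=0: C(8,0)·!8 = 1·14833 = 14833
  i=1: C(8,1)·!7 = 8·1854 = 14832
  i=2: C(8,2)·!6 = 28·265 = 7420
  i=3: C(8,3)·!5 = 56·44 = 2464
  i=4: C(8,4)·!4 = 70·9 = 630
  i=5: C(8,5)·!3 = 56·2 = 112
Total = 40291.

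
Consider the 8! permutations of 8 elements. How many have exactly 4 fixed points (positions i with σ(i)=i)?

630

Choose which 4 of the 8 are fixed: C(8,4) = 70.
The remaining 4 must be deranged: !4 = 9.
Total: 70 × 9 = 630.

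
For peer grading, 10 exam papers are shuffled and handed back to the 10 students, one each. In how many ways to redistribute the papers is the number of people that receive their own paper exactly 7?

Pick the 7 fixed positions: C(10,7) = 120 ways.
The other 3 form a derangement: !3 = 2.
Total: 120 × 2 = 240.

240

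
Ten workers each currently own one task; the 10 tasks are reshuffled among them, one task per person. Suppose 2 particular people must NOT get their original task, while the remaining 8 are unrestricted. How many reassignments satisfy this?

2943360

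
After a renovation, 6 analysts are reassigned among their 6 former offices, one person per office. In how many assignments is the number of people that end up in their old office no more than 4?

719

# with exactly i fixed is C(6,i)·!(6-i); sum over i=0..4:
  i=0: C(6,0)·!6 = 1·265 = 265
  i=1: C(6,1)·!5 = 6·44 = 264
  i=2: C(6,2)·!4 = 15·9 = 135
  i=3: C(6,3)·!3 = 20·2 = 40
  i=4: C(6,4)·!2 = 15·1 = 15
Total = 719.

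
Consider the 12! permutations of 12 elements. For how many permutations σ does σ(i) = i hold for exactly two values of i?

88107426

Pick the 2 fixed positions: C(12,2) = 66 ways.
The remaining 10 must be deranged: !10 = 1334961.
Total: 66 × 1334961 = 88107426.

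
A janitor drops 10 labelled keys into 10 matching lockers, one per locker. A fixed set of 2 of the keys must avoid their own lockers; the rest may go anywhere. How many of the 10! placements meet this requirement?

Let A_j be the event that the j-th constrained one is fixed. By inclusion-exclusion over the 2 events:
Σ_{j=0}^{2} (-1)^j C(2,j)(10-j)!
= C(2,0)·10! - C(2,1)·9! + C(2,2)·8!
= 3628800 - 725760 + 40320
= 2943360

2943360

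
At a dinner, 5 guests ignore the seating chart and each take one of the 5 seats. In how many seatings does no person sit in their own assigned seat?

Recurrence: !5 = 5·!4 + (-1)^5.
!5 = 5·9 - 1 = 44

44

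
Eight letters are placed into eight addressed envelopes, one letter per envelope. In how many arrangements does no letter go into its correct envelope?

14833

The subfactorial !8 = [8!/e] (nearest integer).
8! = 40320, and 40320/e ≈ 14832.90, so !8 = 14833.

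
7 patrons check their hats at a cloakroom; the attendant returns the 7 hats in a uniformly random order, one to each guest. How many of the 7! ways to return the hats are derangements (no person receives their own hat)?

The subfactorial !7 = [7!/e] (nearest integer).
7! = 5040, and 5040/e ≈ 1854.11, so !7 = 1854.

1854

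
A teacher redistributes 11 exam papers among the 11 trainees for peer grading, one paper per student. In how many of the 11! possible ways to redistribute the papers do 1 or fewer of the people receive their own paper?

29369141

Sum C(11,i)·!(11-i) for i = 0..1:
  i=0: C(11,0)·!11 = 1·14684570 = 14684570
  i=1: C(11,1)·!10 = 11·1334961 = 14684571
Total = 29369141.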